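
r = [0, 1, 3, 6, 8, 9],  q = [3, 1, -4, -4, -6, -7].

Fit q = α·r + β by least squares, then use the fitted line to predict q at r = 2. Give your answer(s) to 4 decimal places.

q̂ = -0.3333

The normal system AᵀA·[α, β]ᵀ = Aᵀq is [[191, 27]; [27, 6]]·[α, β]ᵀ = [-146, -17]ᵀ.
Eliminating β: 6·(row 1) − 27·(row 2) gives 417·α = 6·(-146) − 27·(-17) = -417, so α = -1.
Then β = ((-17) − 27·(-1))/6 = 5/3.
At r = 2: q̂ = (-1)·(2) + (5/3)·(1) = -1/3.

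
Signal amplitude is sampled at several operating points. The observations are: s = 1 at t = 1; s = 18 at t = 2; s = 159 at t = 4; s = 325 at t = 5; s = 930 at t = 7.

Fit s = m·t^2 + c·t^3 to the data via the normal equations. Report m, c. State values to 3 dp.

Sums needed: Σt^2·t^2 = 3299, Σt^2·t^3 = 20989, Σt^3·t^3 = 137435.
For Aᵀs: Σt^2·s = 56312, Σt^3·s = 369936.
So AᵀA·[m, c]ᵀ = Aᵀs: [[3299, 20989]; [20989, 137435]]·[m, c]ᵀ = [56312, 369936]ᵀ.
Determinant 3299·137435 − 20989² = 12859944.
m = (56312·137435 − 20989·369936)/12859944 = -3168373/1607493; c = (3299·369936 − 20989·56312)/12859944 = 4810787/1607493.

m = -1.971, c = 2.993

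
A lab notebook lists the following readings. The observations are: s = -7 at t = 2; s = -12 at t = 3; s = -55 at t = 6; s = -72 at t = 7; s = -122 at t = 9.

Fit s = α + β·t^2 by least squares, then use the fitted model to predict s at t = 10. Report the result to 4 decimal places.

The normal system AᵀA·[α, β]ᵀ = Aᵀs is [[5, 179]; [179, 10355]]·[α, β]ᵀ = [-268, -15526]ᵀ.
Δ = 5·10355 − 179² = 19734.
α = ((-268)·10355 − 179·(-15526))/19734 = 669/3289; β = (5·(-15526) − 179·(-268))/19734 = -4943/3289.
At t = 10: ŝ = (669/3289)·(1) + (-4943/3289)·(100) = -493631/3289.

ŝ = -150.0854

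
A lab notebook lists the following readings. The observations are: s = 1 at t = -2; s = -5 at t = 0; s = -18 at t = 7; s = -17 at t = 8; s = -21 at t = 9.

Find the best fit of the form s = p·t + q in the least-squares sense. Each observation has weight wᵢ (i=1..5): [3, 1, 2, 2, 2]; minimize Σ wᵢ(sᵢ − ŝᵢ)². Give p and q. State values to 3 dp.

With design matrix X, XᵀWX = [[400, 42]; [42, 10]] and XᵀWs = [-908, -114]ᵀ.
Eliminating q: 10·(row 1) − 42·(row 2) gives 2236·p = 10·(-908) − 42·(-114) = -4292, so p = -1073/559.
Then q = ((-114) − 42·(-1073/559))/10 = -1866/559.

p = -1.919, q = -3.338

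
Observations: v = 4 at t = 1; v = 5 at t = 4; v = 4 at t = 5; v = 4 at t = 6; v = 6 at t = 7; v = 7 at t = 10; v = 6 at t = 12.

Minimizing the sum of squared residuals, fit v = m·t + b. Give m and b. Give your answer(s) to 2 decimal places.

m = 0.25, b = 3.52

Normal-equation sums: Σt·t = 371, Σt = 45, Σ1 = 7.
Right-hand side: Σt·v = 252, Σv = 36.
So MᵀM·[m, b]ᵀ = Mᵀv: [[371, 45]; [45, 7]]·[m, b]ᵀ = [252, 36]ᵀ.
Determinant 371·7 − 45² = 572.
m = (252·7 − 45·36)/572 = 36/143; b = (371·36 − 45·252)/572 = 504/143.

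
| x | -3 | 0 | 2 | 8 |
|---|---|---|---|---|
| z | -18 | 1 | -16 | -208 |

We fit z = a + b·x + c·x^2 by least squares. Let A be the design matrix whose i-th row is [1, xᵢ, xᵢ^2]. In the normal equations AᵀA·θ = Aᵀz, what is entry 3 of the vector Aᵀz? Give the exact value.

-13538

Entry 3 ↔ basis x^2, so (Aᵀz)_{3} = Σᵢ (x^2)·zᵢ = (9)·(-18) + (0)·(1) + (4)·(-16) + (64)·(-208) = -13538.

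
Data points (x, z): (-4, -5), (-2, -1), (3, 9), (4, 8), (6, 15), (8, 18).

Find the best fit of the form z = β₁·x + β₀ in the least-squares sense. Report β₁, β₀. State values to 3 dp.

β₁ = 1.907, β₀ = 2.566

The normal system MᵀM·[β₁, β₀]ᵀ = Mᵀz is [[145, 15]; [15, 6]]·[β₁, β₀]ᵀ = [315, 44]ᵀ.
Determinant 145·6 − 15² = 645.
β₁ = (315·6 − 15·44)/645 = 82/43; β₀ = (145·44 − 15·315)/645 = 331/129.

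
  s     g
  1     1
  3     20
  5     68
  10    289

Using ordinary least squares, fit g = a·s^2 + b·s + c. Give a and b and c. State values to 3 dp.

a = 3.087, b = -1.877, c = -0.751

Setting ∂/∂a … = 0 gives: 10707·a + 1153·b + 135·c = 30781;  1153·a + 135·b + 19·c = 3291;  135·a + 19·b + 4·c = 378.
Solving the 3×3 system (Gaussian elimination) gives a = 82459/26716, b = -50159/26716, c = -10037/13358.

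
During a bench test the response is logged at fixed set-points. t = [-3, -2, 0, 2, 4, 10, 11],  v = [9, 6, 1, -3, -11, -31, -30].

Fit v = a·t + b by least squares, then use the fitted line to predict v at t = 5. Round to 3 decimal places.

With design matrix M, MᵀM = [[254, 22]; [22, 7]] and Mᵀv = [-729, -59]ᵀ.
Δ = 254·7 − 22² = 1294.
a = ((-729)·7 − 22·(-59))/1294 = -3805/1294; b = (254·(-59) − 22·(-729))/1294 = 526/647.
At t = 5: v̂ = (-3805/1294)·(5) + (526/647)·(1) = -17973/1294.

v̂ = -13.889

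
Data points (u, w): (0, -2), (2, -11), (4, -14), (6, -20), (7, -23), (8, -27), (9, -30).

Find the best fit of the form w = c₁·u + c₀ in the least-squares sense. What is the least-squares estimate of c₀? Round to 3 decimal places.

c₀ = -2.930

Entries of XᵀX: Σu·u = 250, Σu = 36, Σ1 = 7.
And Σu·w = -845, Σw = -127.
Normal equations: [[250, 36]; [36, 7]]·[c₁, c₀]ᵀ = [-845, -127]ᵀ.
Determinant 250·7 − 36² = 454.
c₁ = ((-845)·7 − 36·(-127))/454 = -1343/454; c₀ = (250·(-127) − 36·(-845))/454 = -665/227.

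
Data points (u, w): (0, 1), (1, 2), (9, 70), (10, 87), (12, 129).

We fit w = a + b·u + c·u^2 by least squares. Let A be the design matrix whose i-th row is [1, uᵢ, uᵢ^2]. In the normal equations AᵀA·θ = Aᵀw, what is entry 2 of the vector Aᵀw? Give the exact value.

3050

Entry 2 ↔ basis u, so (Aᵀw)_{2} = Σᵢ (u)·wᵢ = (0)·(1) + (1)·(2) + (9)·(70) + (10)·(87) + (12)·(129) = 3050.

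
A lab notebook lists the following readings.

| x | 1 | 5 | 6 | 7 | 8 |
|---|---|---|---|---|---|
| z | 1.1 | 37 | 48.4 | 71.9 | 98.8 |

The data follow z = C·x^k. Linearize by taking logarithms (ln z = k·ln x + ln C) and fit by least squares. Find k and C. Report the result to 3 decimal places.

Let Y = ln z. Fitting Y = k·ln x + ln C by least squares:
XᵀX = [[13.9113, 7.4265]; [7.4265, 5]], rhs = [30.6331, 16.4541]ᵀ  (here Σln x = 7.4265, Σ(ln x)² = 13.9113, Σln z = 16.4541, Σln x·ln z = 30.6331).
Slope k = (n·Σln x·ln z − Σln x·Σln z)/(n·Σ(ln x)² − (Σln x)²) = (5·30.6331 − 7.4265·16.4541)/14.4030 = 2.15011; ln C = (Σln z − k·Σln x)/n = 0.09724, so C = exp(0.09724) = 1.10213.

k = 2.150, C = 1.102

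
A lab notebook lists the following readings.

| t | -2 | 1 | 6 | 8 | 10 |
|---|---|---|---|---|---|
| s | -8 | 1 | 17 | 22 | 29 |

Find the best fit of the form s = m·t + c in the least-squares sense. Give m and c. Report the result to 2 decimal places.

m = 3.07, c = -1.92

Compute the Gram sums: Σt·t = 205, Σt = 23, Σ1 = 5.
Moment sums: Σt·s = 585, Σs = 61.
Eliminating c: 5·(row 1) − 23·(row 2) gives 496·m = 5·585 − 23·61 = 1522, so m = 761/248.
Then c = (61 − 23·(761/248))/5 = -475/248.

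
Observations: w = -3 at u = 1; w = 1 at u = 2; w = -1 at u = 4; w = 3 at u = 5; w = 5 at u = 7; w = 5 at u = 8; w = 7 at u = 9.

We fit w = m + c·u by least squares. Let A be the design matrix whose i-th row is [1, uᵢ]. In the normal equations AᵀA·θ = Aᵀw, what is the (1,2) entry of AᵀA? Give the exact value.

Row 1 ↔ basis 1, column 2 ↔ basis u, so (AᵀA)_{1,2} = Σᵢ u = (1)·(1) + (1)·(2) + (1)·(4) + (1)·(5) + (1)·(7) + (1)·(8) + (1)·(9) = 36.

36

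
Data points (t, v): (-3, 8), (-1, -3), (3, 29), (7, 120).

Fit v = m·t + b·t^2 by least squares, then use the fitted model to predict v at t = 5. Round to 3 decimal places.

AᵀA·[m, b]ᵀ = Aᵀv reads: 68·m + 342·b = 906;  342·m + 2564·b = 6210.
(Σt·t = 68, Σt·t^2 = 342, Σt^2·t^2 = 2564, Σt·v = 906, Σt^2·v = 6210.)
Eliminating b: 2564·(row 1) − 342·(row 2) gives 57388·m = 2564·906 − 342·6210 = 199164, so m = 49791/14347.
Then b = (6210 − 342·(49791/14347))/2564 = 28107/14347.
At t = 5: v̂ = (49791/14347)·(5) + (28107/14347)·(25) = 951630/14347.

v̂ = 66.330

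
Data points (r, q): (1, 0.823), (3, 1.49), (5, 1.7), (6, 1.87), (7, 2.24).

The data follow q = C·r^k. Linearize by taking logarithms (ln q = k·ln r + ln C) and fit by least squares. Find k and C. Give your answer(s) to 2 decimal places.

k = 0.48, C = 0.83

Taking logs, ln q = k·ln r + ln C, so regress ln q on ln r.
Σln r = 6.4457, Σ(ln r)² = 10.7942, Σln q = 2.1670, Σln r·ln q = 3.9830.
Equations: 10.7942·k + 6.4457·ln C = 3.9830;  6.4457·k + 5·ln C = 2.1670.
Slope k = (n·Σln r·ln q − Σln r·Σln q)/(n·Σ(ln r)² − (Σln r)²) = (5·3.9830 − 6.4457·2.1670)/12.4237 = 0.47867; ln C = (Σln q − k·Σln r)/n = -0.18367, so C = exp(-0.18367) = 0.83221.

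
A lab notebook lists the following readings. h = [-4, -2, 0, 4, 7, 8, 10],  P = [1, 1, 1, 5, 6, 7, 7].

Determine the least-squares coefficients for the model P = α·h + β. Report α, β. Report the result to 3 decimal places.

α = 0.519, β = 2.295

Forming XᵀX = [[249, 23]; [23, 7]] and XᵀP = [182, 28]ᵀ gives XᵀX·[α, β]ᵀ = XᵀP.
Eliminating β: 7·(row 1) − 23·(row 2) gives 1214·α = 7·182 − 23·28 = 630, so α = 315/607.
Then β = (28 − 23·(315/607))/7 = 1393/607.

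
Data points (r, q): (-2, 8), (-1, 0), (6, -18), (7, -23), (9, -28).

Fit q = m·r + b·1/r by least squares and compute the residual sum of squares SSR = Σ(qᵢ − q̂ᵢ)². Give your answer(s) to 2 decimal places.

Sums needed: Σr·r = 171, Σr·1/r = 5, Σ1/r·1/r = 10403/7938.
Right-hand side: Σr·q = -537, Σ1/r·q = -844/63.
det = 171·(10403/7938) − 5² = 175607/882.
m = ((-537)·(10403/7938) − 5·(-844/63))/(175607/882) = -1684897/526821; b = (171·(-844/63) − 5·(-537))/(175607/882) = 347634/175607.
Residuals: 1366225/526821, -641995/526821, 150929/175607, -471590/526821, 99069/175607; SSR = 1768136/175607.

SSR = 10.07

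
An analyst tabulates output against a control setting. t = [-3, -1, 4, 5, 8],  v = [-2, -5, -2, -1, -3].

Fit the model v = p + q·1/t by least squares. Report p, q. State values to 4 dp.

Entries of XᵀX: Σ1 = 5, Σ1/t = -91/120, Σ1/t·1/t = 17701/14400.
And Σv = -13, Σ1/t·v = 551/120.
Determinant 5·(17701/14400) − (-91/120)² = 2507/450.
p = ((-13)·(17701/14400) − (-91/120)·(551/120))/(2507/450) = -44993/20056; q = (5·(551/120) − (-91/120)·(-13))/(2507/450) = 5895/2507.

p = -2.2434, q = 2.3514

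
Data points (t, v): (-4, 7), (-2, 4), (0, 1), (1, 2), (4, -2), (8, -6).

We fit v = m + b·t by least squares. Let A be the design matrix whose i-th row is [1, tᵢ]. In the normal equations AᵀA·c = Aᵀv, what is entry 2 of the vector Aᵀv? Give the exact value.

Entry 2 ↔ basis t, so (Aᵀv)_{2} = Σᵢ (t)·vᵢ = (-4)·(7) + (-2)·(4) + (0)·(1) + (1)·(2) + (4)·(-2) + (8)·(-6) = -90.

-90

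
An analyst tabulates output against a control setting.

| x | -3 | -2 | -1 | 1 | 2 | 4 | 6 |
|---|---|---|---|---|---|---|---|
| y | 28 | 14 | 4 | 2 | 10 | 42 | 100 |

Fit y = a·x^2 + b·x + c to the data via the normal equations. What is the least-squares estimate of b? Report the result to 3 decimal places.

The normal system AᵀA·[a, b, c]ᵀ = Aᵀy is [[1667, 253, 71]; [253, 71, 7]; [71, 7, 7]]·[a, b, c]ᵀ = [4626, 674, 200]ᵀ.
Solving the 3×3 system (Gaussian elimination) gives a = 139943/48081, b = -41863/48081, c = -1272/16027.

b = -0.871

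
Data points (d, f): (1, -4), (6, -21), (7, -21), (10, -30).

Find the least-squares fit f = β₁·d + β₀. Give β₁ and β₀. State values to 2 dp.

XᵀX·[β₁, β₀]ᵀ = Xᵀf reads: 186·β₁ + 24·β₀ = -577;  24·β₁ + 4·β₀ = -76.
Determinant 186·4 − 24² = 168.
β₁ = ((-577)·4 − 24·(-76))/168 = -121/42; β₀ = (186·(-76) − 24·(-577))/168 = -12/7.

β₁ = -2.88, β₀ = -1.71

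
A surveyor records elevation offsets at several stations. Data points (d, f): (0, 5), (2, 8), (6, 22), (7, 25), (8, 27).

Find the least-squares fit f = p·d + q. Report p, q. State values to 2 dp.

p = 2.94, q = 3.87

The normal equations are: 153·p + 23·q = 539;  23·p + 5·q = 87.
Eliminating q: 5·(row 1) − 23·(row 2) gives 236·p = 5·539 − 23·87 = 694, so p = 347/118.
Then q = (87 − 23·(347/118))/5 = 457/118.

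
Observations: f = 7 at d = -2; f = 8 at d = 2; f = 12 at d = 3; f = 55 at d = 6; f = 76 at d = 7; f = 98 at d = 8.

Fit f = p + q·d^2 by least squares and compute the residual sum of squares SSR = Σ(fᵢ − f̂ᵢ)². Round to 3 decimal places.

The normal equations are: 6·p + 166·q = 256;  166·p + 7906·q = 12144.
(Σ1 = 6, Σd^2 = 166, Σd^2·d^2 = 7906, Σf = 256, Σd^2·f = 12144.)
Determinant 6·7906 − 166² = 19880.
p = (256·7906 − 166·12144)/19880 = 1004/2485; q = (6·12144 − 166·256)/19880 = 3796/2485.
Residuals: 17/35, 52/35, -764/355, -197/497, 1852/2485, -418/2485; SSR = 19422/2485.

SSR = 7.816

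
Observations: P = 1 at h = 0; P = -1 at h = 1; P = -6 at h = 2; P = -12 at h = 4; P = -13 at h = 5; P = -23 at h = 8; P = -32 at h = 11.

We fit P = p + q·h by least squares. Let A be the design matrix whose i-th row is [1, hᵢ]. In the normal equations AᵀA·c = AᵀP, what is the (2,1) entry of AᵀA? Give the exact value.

Row 2 ↔ basis h, column 1 ↔ basis 1, so (AᵀA)_{2,1} = Σᵢ h = (0)·(1) + (1)·(1) + (2)·(1) + (4)·(1) + (5)·(1) + (8)·(1) + (11)·(1) = 31.

31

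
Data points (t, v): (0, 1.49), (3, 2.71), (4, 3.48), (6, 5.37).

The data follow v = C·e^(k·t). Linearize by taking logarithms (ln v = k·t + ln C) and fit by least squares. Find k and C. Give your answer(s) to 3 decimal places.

With ln vᵢ as the transformed response and tᵢ as the regressor:
Σt = 13.0000, Σ(t)² = 61.0000, Σln v = 4.3236, Σt·ln v = 18.0639.
Equations: 61.0000·k + 13.0000·ln C = 18.0639;  13.0000·k + 4·ln C = 4.3236.
Slope k = (n·Σt·ln v − Σt·Σln v)/(n·Σ(t)² − (Σt)²) = (4·18.0639 − 13.0000·4.3236)/75.0000 = 0.21399; ln C = (Σln v − k·Σt)/n = 0.38543, so C = exp(0.38543) = 1.47025.

k = 0.214, C = 1.470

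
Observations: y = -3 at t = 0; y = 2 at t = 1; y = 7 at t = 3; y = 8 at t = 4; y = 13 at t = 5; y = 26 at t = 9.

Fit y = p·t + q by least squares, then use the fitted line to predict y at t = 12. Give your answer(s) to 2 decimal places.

ŷ = 34.75

From the data, Σt·t = 132, Σt = 22, Σ1 = 6.
Moment sums: Σt·y = 354, Σy = 53.
Determinant 132·6 − 22² = 308.
p = (354·6 − 22·53)/308 = 479/154; q = (132·53 − 22·354)/308 = -18/7.
At t = 12: ŷ = (479/154)·(12) + (-18/7)·(1) = 2676/77.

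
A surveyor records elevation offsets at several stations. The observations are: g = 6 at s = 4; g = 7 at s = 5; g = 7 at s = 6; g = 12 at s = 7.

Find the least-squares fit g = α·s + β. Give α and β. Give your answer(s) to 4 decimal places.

The normal system AᵀA·[α, β]ᵀ = Aᵀg is [[126, 22]; [22, 4]]·[α, β]ᵀ = [185, 32]ᵀ.
Eliminating β: 4·(row 1) − 22·(row 2) gives 20·α = 4·185 − 22·32 = 36, so α = 9/5.
Then β = (32 − 22·(9/5))/4 = -19/10.

α = 1.8000, β = -1.9000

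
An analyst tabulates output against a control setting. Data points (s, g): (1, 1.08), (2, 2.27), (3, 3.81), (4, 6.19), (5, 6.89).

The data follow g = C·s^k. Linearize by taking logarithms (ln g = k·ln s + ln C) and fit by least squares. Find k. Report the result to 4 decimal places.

k = 1.1998

Linearized form: ln g = k·ln s + ln C. From the 5 transformed points,
Σln s = 4.7875, Σ(ln s)² = 6.1995, Σln g = 5.9874, Σln s·ln g = 7.6712.
Equations: 6.1995·k + 4.7875·ln C = 7.6712;  4.7875·k + 5·ln C = 5.9874.
Solving (det = 8.0774): k = 1.19983, ln C = 0.04864.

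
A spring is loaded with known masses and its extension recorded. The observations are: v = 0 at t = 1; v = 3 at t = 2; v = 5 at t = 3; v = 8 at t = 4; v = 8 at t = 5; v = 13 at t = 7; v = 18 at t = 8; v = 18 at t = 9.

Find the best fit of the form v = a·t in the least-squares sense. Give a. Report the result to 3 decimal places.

Normal-equation sums: Σt·t = 249.
And Σt·v = 490.
AᵀA·[a]ᵀ = Aᵀv becomes [[249]]·[a]ᵀ = [490]ᵀ.
a = 490/249 = 1.96787.

a = 1.968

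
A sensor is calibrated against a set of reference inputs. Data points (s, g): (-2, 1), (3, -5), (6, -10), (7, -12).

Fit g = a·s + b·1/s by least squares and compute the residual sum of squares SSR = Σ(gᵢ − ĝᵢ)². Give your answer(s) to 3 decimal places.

The normal system XᵀX·[a, b]ᵀ = Xᵀg is [[98, 4]; [4, 361/882]]·[a, b]ᵀ = [-161, -233/42]ᵀ.
Δ = 98·(361/882) − 4² = 217/9.
a = ((-161)·(361/882) − 4·(-233/42))/(217/9) = -5507/3038; b = (98·(-233/42) − 4·(-161))/(217/9) = 129/31.
Residuals: -1655/3038, -93/98, 555/3038, 41/434; SSR = 269/217.

SSR = 1.240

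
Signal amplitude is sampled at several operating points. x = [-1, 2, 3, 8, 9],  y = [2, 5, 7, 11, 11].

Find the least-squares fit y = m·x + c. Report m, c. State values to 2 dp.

The normal system AᵀA·[m, c]ᵀ = Aᵀy is [[159, 21]; [21, 5]]·[m, c]ᵀ = [216, 36]ᵀ.
Eliminating c: 5·(row 1) − 21·(row 2) gives 354·m = 5·216 − 21·36 = 324, so m = 54/59.
Then c = (36 − 21·(54/59))/5 = 198/59.

m = 0.92, c = 3.36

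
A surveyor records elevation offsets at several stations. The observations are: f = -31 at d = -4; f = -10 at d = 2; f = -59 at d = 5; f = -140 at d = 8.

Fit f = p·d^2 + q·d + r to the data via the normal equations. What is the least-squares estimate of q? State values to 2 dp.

Compute the Gram sums: Σd^2·d^2 = 4993, Σd^2·d = 581, Σd^2 = 109, Σd·d = 109, Σd = 11, Σ1 = 4.
Right-hand side: Σd^2·f = -10971, Σd·f = -1311, Σf = -240.
XᵀX·[p, q, r]ᵀ = Xᵀf becomes [[4993, 581, 109]; [581, 109, 11]; [109, 11, 4]]·[p, q, r]ᵀ = [-10971, -1311, -240]ᵀ.
Row-reducing yields p = -91/44, q = -581/660, r = -403/330.

q = -0.88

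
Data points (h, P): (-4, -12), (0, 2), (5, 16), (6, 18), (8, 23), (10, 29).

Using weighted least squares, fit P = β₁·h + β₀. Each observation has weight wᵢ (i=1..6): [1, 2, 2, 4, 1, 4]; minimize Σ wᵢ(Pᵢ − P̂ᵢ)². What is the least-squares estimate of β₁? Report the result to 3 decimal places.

XᵀWX·[β₁, β₀]ᵀ = XᵀWP reads: 674·β₁ + 78·β₀ = 1984;  78·β₁ + 14·β₀ = 235.
(Σwᵢ·h·h = 674, Σwᵢ·h = 78, Σwᵢ·1 = 14, Σwᵢ·h·P = 1984, Σwᵢ·P = 235.)
Δ = 674·14 − 78² = 3352.
β₁ = (1984·14 − 78·235)/3352 = 4723/1676; β₀ = (674·235 − 78·1984)/3352 = 1819/1676.

β₁ = 2.818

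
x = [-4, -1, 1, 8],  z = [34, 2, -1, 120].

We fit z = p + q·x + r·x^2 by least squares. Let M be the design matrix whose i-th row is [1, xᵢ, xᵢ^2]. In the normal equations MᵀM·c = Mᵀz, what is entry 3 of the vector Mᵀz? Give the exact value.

8225

Entry 3 ↔ basis x^2, so (Mᵀz)_{3} = Σᵢ (x^2)·zᵢ = (16)·(34) + (1)·(2) + (1)·(-1) + (64)·(120) = 8225.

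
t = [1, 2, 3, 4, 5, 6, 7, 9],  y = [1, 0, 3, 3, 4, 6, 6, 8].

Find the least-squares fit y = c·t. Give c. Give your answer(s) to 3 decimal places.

c = 0.869

The normal equations are: 221·c = 192.
Hence c = 192 / 221 ≈ 0.868778.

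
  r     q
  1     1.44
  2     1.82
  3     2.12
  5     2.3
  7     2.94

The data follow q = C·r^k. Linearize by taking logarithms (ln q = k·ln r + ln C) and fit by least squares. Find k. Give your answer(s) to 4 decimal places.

Taking logs, ln q = k·ln r + ln C, so regress ln q on ln r.
Σln r = 5.3471, Σ(ln r)² = 8.0643, Σln q = 3.6262, Σln r·ln q = 4.6796.
Normal system: [[8.0643, 5.3471]; [5.3471, 5]]·[k, ln C]ᵀ = [4.6796, 3.6262]ᵀ.
Slope k = (n·Σln r·ln q − Σln r·Σln q)/(n·Σ(ln r)² − (Σln r)²) = (5·4.6796 − 5.3471·3.6262)/11.7297 = 0.34172; ln C = (Σln q − k·Σln r)/n = 0.35980.

k = 0.3417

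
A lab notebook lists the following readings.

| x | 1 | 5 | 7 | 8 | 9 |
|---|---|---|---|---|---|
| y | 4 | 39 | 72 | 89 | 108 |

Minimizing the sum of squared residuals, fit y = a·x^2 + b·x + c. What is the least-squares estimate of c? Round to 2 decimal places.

From the data, Σx^2·x^2 = 13684, Σx^2·x = 1710, Σx^2 = 220, Σx·x = 220, Σx = 30, Σ1 = 5.
And Σx^2·y = 18951, Σx·y = 2387, Σy = 312.
Inverting the 3×3 Gram matrix, [a, b, c]ᵀ = [807/806, 193/62, -669/2015]ᵀ.

c = -0.33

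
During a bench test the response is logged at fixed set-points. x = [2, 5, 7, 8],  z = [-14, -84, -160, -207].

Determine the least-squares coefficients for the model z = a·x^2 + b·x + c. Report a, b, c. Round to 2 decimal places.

a = -2.95, b = -2.69, c = 3.16

The normal equations are: 7138·a + 988·b + 142·c = -23244;  988·a + 142·b + 22·c = -3224;  142·a + 22·b + 4·c = -465.
(Σx^2·x^2 = 7138, Σx^2·x = 988, Σx^2 = 142, Σx·x = 142, Σx = 22, Σ1 = 4, Σx^2·z = -23244, Σx·z = -3224, Σz = -465.)
Solving the 3×3 system (Gaussian elimination) gives a = -389/132, b = -355/132, c = 139/44.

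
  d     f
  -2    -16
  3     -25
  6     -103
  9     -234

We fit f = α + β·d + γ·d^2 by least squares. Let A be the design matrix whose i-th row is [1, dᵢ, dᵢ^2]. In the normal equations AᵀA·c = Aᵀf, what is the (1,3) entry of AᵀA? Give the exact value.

Row 1 ↔ basis 1, column 3 ↔ basis d^2, so (AᵀA)_{1,3} = Σᵢ d^2 = (1)·(4) + (1)·(9) + (1)·(36) + (1)·(81) = 130.

130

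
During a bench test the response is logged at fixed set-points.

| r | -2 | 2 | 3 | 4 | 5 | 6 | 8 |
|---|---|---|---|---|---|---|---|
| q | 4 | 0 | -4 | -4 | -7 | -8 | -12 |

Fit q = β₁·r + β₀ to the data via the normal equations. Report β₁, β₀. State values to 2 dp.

Sums needed: Σr·r = 158, Σr = 26, Σ1 = 7.
Right-hand side: Σr·q = -215, Σq = -31.
Normal equations: [[158, 26]; [26, 7]]·[β₁, β₀]ᵀ = [-215, -31]ᵀ.
Eliminating β₀: 7·(row 1) − 26·(row 2) gives 430·β₁ = 7·(-215) − 26·(-31) = -699, so β₁ = -699/430.
Then β₀ = ((-31) − 26·(-699/430))/7 = 346/215.

β₁ = -1.63, β₀ = 1.61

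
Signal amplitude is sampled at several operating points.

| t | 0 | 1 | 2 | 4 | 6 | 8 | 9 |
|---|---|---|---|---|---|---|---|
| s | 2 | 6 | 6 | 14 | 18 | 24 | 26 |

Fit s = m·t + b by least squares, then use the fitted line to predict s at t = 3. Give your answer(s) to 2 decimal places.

Forming MᵀM = [[202, 30]; [30, 7]] and Mᵀs = [608, 96]ᵀ gives MᵀM·[m, b]ᵀ = Mᵀs.
Δ = 202·7 − 30² = 514.
m = (608·7 − 30·96)/514 = 688/257; b = (202·96 − 30·608)/514 = 576/257.
At t = 3: ŝ = (688/257)·(3) + (576/257)·(1) = 2640/257.

ŝ = 10.27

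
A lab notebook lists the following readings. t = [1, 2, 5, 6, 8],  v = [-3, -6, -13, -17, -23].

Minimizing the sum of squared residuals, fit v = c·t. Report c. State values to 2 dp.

c = -2.82

Compute the Gram sums: Σt·t = 130.
Moment sums: Σt·v = -366.
MᵀM·[c]ᵀ = Mᵀv becomes [[130]]·[c]ᵀ = [-366]ᵀ.
Hence c = -366 / 130 ≈ -2.81538.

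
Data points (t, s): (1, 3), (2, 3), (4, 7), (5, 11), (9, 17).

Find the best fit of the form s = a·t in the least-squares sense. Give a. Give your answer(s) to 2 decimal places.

a = 1.93

The normal system XᵀX·[a]ᵀ = Xᵀs is [[127]]·[a]ᵀ = [245]ᵀ.
a = 245/127 = 1.92913.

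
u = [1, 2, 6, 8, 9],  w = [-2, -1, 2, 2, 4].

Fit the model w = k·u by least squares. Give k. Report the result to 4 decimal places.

Sums needed: Σu·u = 186.
Moment sums: Σu·w = 60.
Normal equations: [[186]]·[k]ᵀ = [60]ᵀ.
k = 60/186 = 0.322581.

k = 0.3226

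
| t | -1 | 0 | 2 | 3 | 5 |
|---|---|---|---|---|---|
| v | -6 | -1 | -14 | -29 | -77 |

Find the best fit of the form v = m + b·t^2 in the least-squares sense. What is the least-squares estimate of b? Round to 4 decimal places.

b = -3.0024

AᵀA·[m, b]ᵀ = Aᵀv reads: 5·m + 39·b = -127;  39·m + 723·b = -2248.
Δ = 5·723 − 39² = 2094.
m = ((-127)·723 − 39·(-2248))/2094 = -1383/698; b = (5·(-2248) − 39·(-127))/2094 = -6287/2094.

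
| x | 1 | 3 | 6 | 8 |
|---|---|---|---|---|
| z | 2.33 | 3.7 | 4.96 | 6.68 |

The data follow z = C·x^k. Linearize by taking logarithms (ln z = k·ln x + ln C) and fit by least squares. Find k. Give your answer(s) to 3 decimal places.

With ln zᵢ as the transformed response and ln xᵢ as the regressor:
Σln x = 4.9698, Σ(ln x)² = 8.7414, Σln z = 5.6547, Σln x·ln z = 8.2558.
Equations: 8.7414·k + 4.9698·ln C = 8.2558;  4.9698·k + 4·ln C = 5.6547.
Solving (det = 10.2667): k = 0.47924, ln C = 0.81824.

k = 0.479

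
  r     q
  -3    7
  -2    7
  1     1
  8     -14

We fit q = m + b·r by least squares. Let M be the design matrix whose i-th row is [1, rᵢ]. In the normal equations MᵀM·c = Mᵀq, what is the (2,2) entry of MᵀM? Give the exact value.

78

Row 2 ↔ basis r, column 2 ↔ basis r, so (MᵀM)_{2,2} = Σᵢ (r)·(r) = (-3)·(-3) + (-2)·(-2) + (1)·(1) + (8)·(8) = 78.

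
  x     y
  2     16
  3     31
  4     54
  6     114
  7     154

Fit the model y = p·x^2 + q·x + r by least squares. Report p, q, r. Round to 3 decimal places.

From the data, Σx^2·x^2 = 4050, Σx^2·x = 658, Σx^2 = 114, Σx·x = 114, Σx = 22, Σ1 = 5.
Right-hand side: Σx^2·y = 12857, Σx·y = 2103, Σy = 369.
So MᵀM·[p, q, r]ᵀ = Mᵀy: [[4050, 658, 114]; [658, 114, 22]; [114, 22, 5]]·[p, q, r]ᵀ = [12857, 2103, 369]ᵀ.
Inverting the 3×3 Gram matrix, [p, q, r]ᵀ = [1819/616, 629/616, 305/154]ᵀ.

p = 2.953, q = 1.021, r = 1.981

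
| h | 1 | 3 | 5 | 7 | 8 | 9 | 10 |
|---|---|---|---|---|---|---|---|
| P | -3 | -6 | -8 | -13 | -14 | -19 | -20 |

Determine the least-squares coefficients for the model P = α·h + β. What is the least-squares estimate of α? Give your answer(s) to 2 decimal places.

α = -1.93

Setting ∂/∂α … = 0 gives: 329·α + 43·β = -635;  43·α + 7·β = -83.
(Σh·h = 329, Σh = 43, Σ1 = 7, Σh·P = -635, ΣP = -83.)
Δ = 329·7 − 43² = 454.
α = ((-635)·7 − 43·(-83))/454 = -438/227; β = (329·(-83) − 43·(-635))/454 = -1/227.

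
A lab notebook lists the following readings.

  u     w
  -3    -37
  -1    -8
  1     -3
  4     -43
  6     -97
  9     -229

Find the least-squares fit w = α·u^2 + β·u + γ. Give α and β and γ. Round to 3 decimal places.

α = -3.055, β = 2.367, γ = -2.493

XᵀX·[α, β, γ]ᵀ = Xᵀw reads: 8196·α + 982·β + 144·γ = -23073;  982·α + 144·β + 16·γ = -2699;  144·α + 16·β + 6·γ = -417.
(Σu^2·u^2 = 8196, Σu^2·u = 982, Σu^2 = 144, Σu·u = 144, Σu = 16, Σ1 = 6, Σu^2·w = -23073, Σu·w = -2699, Σw = -417.)
Inverting the 3×3 Gram matrix, [α, β, γ]ᵀ = [-187447/61358, 145245/61358, -152973/61358]ᵀ.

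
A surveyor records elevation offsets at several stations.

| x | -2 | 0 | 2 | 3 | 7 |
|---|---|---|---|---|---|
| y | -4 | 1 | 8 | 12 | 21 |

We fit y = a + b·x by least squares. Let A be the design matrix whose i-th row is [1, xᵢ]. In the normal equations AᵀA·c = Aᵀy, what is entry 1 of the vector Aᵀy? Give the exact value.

38

Entry 1 ↔ basis 1, so (Aᵀy)_{1} = Σᵢ yᵢ = (1)·(-4) + (1)·(1) + (1)·(8) + (1)·(12) + (1)·(21) = 38.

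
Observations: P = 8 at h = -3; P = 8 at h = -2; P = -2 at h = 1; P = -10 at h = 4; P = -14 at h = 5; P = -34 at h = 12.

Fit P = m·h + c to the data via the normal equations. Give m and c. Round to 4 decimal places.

m = -2.8862, c = 0.8442

MᵀM·[m, c]ᵀ = MᵀP reads: 199·m + 17·c = -560;  17·m + 6·c = -44.
Eliminating c: 6·(row 1) − 17·(row 2) gives 905·m = 6·(-560) − 17·(-44) = -2612, so m = -2612/905.
Then c = ((-44) − 17·(-2612/905))/6 = 764/905.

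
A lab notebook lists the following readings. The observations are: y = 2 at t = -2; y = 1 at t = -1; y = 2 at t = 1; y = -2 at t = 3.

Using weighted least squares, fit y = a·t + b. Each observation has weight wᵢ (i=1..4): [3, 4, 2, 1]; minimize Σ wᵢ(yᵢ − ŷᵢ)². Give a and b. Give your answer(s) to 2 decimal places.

Setting ∂/∂a … = 0 gives: 27·a + (-5)·b = -18;  (-5)·a + 10·b = 12.
Eliminating b: 10·(row 1) − (-5)·(row 2) gives 245·a = 10·(-18) − (-5)·12 = -120, so a = -24/49.
Then b = (12 − (-5)·(-24/49))/10 = 234/245.

a = -0.49, b = 0.96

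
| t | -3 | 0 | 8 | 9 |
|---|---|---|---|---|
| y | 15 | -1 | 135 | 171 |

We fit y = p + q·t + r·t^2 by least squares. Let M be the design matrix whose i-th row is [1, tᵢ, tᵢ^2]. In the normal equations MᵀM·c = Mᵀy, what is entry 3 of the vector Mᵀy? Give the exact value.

22626

Entry 3 ↔ basis t^2, so (Mᵀy)_{3} = Σᵢ (t^2)·yᵢ = (9)·(15) + (0)·(-1) + (64)·(135) + (81)·(171) = 22626.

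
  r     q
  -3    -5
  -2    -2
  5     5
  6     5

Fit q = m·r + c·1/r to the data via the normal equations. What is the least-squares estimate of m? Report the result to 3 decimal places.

Entries of XᵀX: Σr·r = 74, Σr·1/r = 4, Σ1/r·1/r = 193/450.
Right-hand side: Σr·q = 74, Σ1/r·q = 9/2.
XᵀX·[m, c]ᵀ = Xᵀq becomes [[74, 4]; [4, 193/450]]·[m, c]ᵀ = [74, 9/2]ᵀ.
Determinant 74·(193/450) − 4² = 3541/225.
m = (74·(193/450) − 4·(9/2))/(3541/225) = 3091/3541; c = (74·(9/2) − 4·74)/(3541/225) = 8325/3541.

m = 0.873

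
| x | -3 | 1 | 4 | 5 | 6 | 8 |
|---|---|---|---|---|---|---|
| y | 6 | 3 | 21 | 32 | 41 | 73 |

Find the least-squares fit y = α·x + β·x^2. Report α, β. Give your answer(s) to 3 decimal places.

Setting ∂/∂α … = 0 gives: 151·α + 891·β = 1059;  891·α + 6355·β = 7341.
Eliminating β: 6355·(row 1) − 891·(row 2) gives 165724·α = 6355·1059 − 891·7341 = 189114, so α = 94557/82862.
Then β = (7341 − 891·(94557/82862))/6355 = 82461/82862.

α = 1.141, β = 0.995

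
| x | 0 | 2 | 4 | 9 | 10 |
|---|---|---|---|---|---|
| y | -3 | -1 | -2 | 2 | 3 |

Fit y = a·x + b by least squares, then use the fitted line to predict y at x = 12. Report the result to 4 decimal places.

ŷ = 3.7605

Sums needed: Σx·x = 201, Σx = 25, Σ1 = 5.
Right-hand side: Σx·y = 38, Σy = -1.
Normal equations: [[201, 25]; [25, 5]]·[a, b]ᵀ = [38, -1]ᵀ.
Determinant 201·5 − 25² = 380.
a = (38·5 − 25·(-1))/380 = 43/76; b = (201·(-1) − 25·38)/380 = -1151/380.
At x = 12: ŷ = (43/76)·(12) + (-1151/380)·(1) = 1429/380.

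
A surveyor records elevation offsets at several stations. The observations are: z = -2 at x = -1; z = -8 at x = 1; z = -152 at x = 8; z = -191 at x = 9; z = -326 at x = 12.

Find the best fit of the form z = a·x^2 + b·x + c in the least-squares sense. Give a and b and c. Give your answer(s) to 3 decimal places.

The normal system MᵀM·[a, b, c]ᵀ = Mᵀz is [[31395, 2969, 291]; [2969, 291, 29]; [291, 29, 5]]·[a, b, c]ᵀ = [-72153, -6853, -679]ᵀ.
Row-reducing yields a = -341451/167584, b = -415365/167584, c = -238171/83792.

a = -2.037, b = -2.479, c = -2.842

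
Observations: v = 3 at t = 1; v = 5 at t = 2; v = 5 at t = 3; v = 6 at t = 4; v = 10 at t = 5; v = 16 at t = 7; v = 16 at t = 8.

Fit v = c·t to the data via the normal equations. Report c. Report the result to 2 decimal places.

Setting ∂/∂c … = 0 gives: 168·c = 342.
(Σt·t = 168, Σt·v = 342.)
Hence c = 342 / 168 ≈ 2.03571.

c = 2.04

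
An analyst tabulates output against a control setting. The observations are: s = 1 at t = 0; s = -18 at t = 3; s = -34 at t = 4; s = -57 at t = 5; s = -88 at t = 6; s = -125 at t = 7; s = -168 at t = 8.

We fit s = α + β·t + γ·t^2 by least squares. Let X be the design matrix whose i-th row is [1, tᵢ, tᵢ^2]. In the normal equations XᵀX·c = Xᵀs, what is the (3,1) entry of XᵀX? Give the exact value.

199

Row 3 ↔ basis t^2, column 1 ↔ basis 1, so (XᵀX)_{3,1} = Σᵢ t^2 = (0)·(1) + (9)·(1) + (16)·(1) + (25)·(1) + (36)·(1) + (49)·(1) + (64)·(1) = 199.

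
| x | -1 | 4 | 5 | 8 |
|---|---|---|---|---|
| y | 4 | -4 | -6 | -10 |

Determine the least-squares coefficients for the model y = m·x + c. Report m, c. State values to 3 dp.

m = -1.571, c = 2.286

Forming MᵀM = [[106, 16]; [16, 4]] and Mᵀy = [-130, -16]ᵀ gives MᵀM·[m, c]ᵀ = Mᵀy.
Determinant 106·4 − 16² = 168.
m = ((-130)·4 − 16·(-16))/168 = -11/7; c = (106·(-16) − 16·(-130))/168 = 16/7.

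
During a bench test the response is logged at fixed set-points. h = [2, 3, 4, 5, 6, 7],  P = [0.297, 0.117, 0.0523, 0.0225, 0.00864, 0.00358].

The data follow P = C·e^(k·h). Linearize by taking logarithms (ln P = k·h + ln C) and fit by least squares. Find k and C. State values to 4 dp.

Linearized form: ln P = k·h + ln C. From the 6 transformed points,
Σh = 27.0000, Σ(h)² = 139.0000, Σln P = -20.4883, Σh·ln P = -107.5739.
Equations: 139.0000·k + 27.0000·ln C = -107.5739;  27.0000·k + 6·ln C = -20.4883.
Δ = 139.0000·6 − (27.0000)² = 105.0000; k = (-107.5739·6 − 27.0000·-20.4883)/105.0000 = -0.87865, ln C = (139.0000·-20.4883 − 27.0000·-107.5739)/105.0000 = 0.53919, so C = exp(0.53919) = 1.71461.

k = -0.8786, C = 1.7146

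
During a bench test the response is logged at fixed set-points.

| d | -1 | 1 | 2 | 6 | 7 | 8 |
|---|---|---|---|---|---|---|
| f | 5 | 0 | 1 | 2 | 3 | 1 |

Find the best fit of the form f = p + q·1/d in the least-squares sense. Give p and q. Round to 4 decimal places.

Compute the Gram sums: Σ1 = 6, Σ1/d = 157/168, Σ1/d·1/d = 65305/28224.
Moment sums: Σf = 12, Σ1/d·f = -607/168.
Normal equations: [[6, 157/168]; [157/168, 65305/28224]]·[p, q]ᵀ = [12, -607/168]ᵀ.
Eliminating q: (65305/28224)·(row 1) − (157/168)·(row 2) gives (367181/28224)·p = (65305/28224)·12 − (157/168)·(-607/168) = 878959/28224, so p = 878959/367181.
Then q = ((-607/168) − (157/168)·(878959/367181))/(65305/28224) = -928368/367181.

p = 2.3938, q = -2.5284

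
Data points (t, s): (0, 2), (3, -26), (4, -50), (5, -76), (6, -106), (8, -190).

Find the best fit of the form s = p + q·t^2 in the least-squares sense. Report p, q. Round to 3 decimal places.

p = 0.167, q = -2.980

Setting ∂/∂p … = 0 gives: 6·p + 150·q = -446;  150·p + 6354·q = -18910.
(Σ1 = 6, Σt^2 = 150, Σt^2·t^2 = 6354, Σs = -446, Σt^2·s = -18910.)
Δ = 6·6354 − 150² = 15624.
p = ((-446)·6354 − 150·(-18910))/15624 = 109/651; q = (6·(-18910) − 150·(-446))/15624 = -1940/651.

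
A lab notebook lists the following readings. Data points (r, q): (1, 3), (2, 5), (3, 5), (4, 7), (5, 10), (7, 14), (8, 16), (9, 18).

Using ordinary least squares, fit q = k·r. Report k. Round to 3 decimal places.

k = 1.984

Forming XᵀX = [[249]] and Xᵀq = [494]ᵀ gives XᵀX·[k]ᵀ = Xᵀq.
k = 494/249 = 1.98394.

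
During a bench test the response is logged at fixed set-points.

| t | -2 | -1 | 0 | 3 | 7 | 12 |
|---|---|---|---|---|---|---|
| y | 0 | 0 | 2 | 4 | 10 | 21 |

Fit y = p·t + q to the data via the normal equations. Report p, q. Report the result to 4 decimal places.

The normal equations are: 207·p + 19·q = 334;  19·p + 6·q = 37.
Determinant 207·6 − 19² = 881.
p = (334·6 − 19·37)/881 = 1301/881; q = (207·37 − 19·334)/881 = 1313/881.

p = 1.4767, q = 1.4904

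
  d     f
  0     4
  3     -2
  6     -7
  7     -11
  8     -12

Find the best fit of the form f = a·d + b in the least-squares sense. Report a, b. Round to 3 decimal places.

Sums needed: Σd·d = 158, Σd = 24, Σ1 = 5.
Right-hand side: Σd·f = -221, Σf = -28.
Normal equations: [[158, 24]; [24, 5]]·[a, b]ᵀ = [-221, -28]ᵀ.
det = 158·5 − 24² = 214.
a = ((-221)·5 − 24·(-28))/214 = -433/214; b = (158·(-28) − 24·(-221))/214 = 440/107.

a = -2.023, b = 4.112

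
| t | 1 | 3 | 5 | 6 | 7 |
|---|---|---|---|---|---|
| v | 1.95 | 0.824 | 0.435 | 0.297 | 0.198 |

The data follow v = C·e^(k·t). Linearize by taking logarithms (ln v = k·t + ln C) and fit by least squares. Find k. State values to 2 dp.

Linearized form: ln v = k·t + ln C. From the 5 transformed points,
Σt = 22.0000, Σ(t)² = 120.0000, Σln v = -3.1917, Σt·ln v = -22.6955.
Equations: 120.0000·k + 22.0000·ln C = -22.6955;  22.0000·k + 5·ln C = -3.1917.
Δ = 120.0000·5 − (22.0000)² = 116.0000; k = (-22.6955·5 − 22.0000·-3.1917)/116.0000 = -0.37294, ln C = (120.0000·-3.1917 − 22.0000·-22.6955)/116.0000 = 1.00259.

k = -0.37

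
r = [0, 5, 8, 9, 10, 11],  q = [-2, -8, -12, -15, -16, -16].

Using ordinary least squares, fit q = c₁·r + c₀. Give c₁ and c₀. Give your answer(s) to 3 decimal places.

Forming MᵀM = [[391, 43]; [43, 6]] and Mᵀq = [-607, -69]ᵀ gives MᵀM·[c₁, c₀]ᵀ = Mᵀq.
Eliminating c₀: 6·(row 1) − 43·(row 2) gives 497·c₁ = 6·(-607) − 43·(-69) = -675, so c₁ = -675/497.
Then c₀ = ((-69) − 43·(-675/497))/6 = -878/497.

c₁ = -1.358, c₀ = -1.767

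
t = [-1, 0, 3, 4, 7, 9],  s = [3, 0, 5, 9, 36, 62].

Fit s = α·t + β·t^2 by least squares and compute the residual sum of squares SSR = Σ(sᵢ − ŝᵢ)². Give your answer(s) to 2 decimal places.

From the data, Σt·t = 156, Σt·t^2 = 1162, Σt^2·t^2 = 9300.
And Σt·s = 858, Σt^2·s = 6978.
Normal equations: [[156, 1162]; [1162, 9300]]·[α, β]ᵀ = [858, 6978]ᵀ.
Eliminating β: 9300·(row 1) − 1162·(row 2) gives 100556·α = 9300·858 − 1162·6978 = -129036, so α = -32259/25139.
Then β = (6978 − 1162·(-32259/25139))/9300 = 22893/25139.
Residuals: 20265/25139, 0, 16435/25139, -11001/25139, 9060/25139, -5384/25139; SSR = 36313/25139.

SSR = 1.44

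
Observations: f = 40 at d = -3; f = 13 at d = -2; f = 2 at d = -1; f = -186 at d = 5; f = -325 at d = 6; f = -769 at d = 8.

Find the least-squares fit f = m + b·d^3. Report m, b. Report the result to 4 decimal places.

m = 0.4674, b = -1.5028

XᵀX·[m, b]ᵀ = Xᵀf reads: 6·m + 817·b = -1225;  817·m + 325219·b = -488364.
Determinant 6·325219 − 817² = 1283825.
m = ((-1225)·325219 − 817·(-488364))/1283825 = 600113/1283825; b = (6·(-488364) − 817·(-1225))/1283825 = -1929359/1283825.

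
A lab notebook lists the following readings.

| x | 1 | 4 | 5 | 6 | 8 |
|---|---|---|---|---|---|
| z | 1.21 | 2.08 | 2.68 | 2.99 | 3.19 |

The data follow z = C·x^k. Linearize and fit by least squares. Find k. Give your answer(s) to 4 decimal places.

Taking logs, ln z = k·ln x + ln C, so regress ln z on ln x.
XᵀX = [[12.0466, 6.8669]; [6.8669, 5]], rhs = [6.9766, 4.1641]ᵀ  (here Σln x = 6.8669, Σ(ln x)² = 12.0466, Σln z = 4.1641, Σln x·ln z = 6.9766).
Solving (det = 13.0781): k = 0.48081, ln C = 0.17248.

k = 0.4808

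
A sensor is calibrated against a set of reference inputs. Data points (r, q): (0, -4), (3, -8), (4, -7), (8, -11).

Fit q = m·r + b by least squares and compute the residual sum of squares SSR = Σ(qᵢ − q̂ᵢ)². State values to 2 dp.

SSR = 1.91

With design matrix M, MᵀM = [[89, 15]; [15, 4]] and Mᵀq = [-140, -30]ᵀ.
Eliminating b: 4·(row 1) − 15·(row 2) gives 131·m = 4·(-140) − 15·(-30) = -110, so m = -110/131.
Then b = ((-30) − 15·(-110/131))/4 = -570/131.
Residuals: 46/131, -148/131, 93/131, 9/131; SSR = 250/131.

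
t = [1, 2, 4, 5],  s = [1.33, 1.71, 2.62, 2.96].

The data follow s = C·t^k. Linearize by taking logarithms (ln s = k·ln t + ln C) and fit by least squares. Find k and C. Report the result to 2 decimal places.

Let Y = ln s. Fitting Y = k·ln t + ln C by least squares:
Σln t = 3.6889, Σ(ln t)² = 4.9926, Σln s = 2.8700, Σln t·ln s = 3.4537.
Normal system: [[4.9926, 3.6889]; [3.6889, 4]]·[k, ln C]ᵀ = [3.4537, 2.8700]ᵀ.
Solving (det = 6.3624): k = 0.50726, ln C = 0.24970, so C = exp(0.24970) = 1.28364.

k = 0.51, C = 1.28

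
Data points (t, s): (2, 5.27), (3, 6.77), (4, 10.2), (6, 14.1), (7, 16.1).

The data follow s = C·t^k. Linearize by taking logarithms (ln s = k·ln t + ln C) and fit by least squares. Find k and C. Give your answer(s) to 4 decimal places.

k = 0.9238, C = 2.6822

Let Y = ln s. Fitting Y = k·ln t + ln C by least squares:
XᵀX = [[10.6062, 6.9157]; [6.9157, 5]], rhs = [16.6213, 11.3219]ᵀ  (here Σln t = 6.9157, Σ(ln t)² = 10.6062, Σln s = 11.3219, Σln t·ln s = 16.6213).
Solving (det = 5.2037): k = 0.92381, ln C = 0.98662, so C = exp(0.98662) = 2.68216.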